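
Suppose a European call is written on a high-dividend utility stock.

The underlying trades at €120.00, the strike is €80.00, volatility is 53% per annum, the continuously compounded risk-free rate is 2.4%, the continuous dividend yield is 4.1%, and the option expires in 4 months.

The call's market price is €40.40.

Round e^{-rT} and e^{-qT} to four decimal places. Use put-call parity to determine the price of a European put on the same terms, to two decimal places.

€1.39

e^(−qT) = e^(−0.041·0.3333) = 0.9864;  e^(−rT) = e^(−0.024·0.3333) = 0.9920
Put-call parity: C − P = S·e^(−qT) − K·e^(−rT) = 120·0.9864 − 80·0.9920 = 118.3680 − 79.3600 = 39.0080
P = C − (C − P) = 40.40 − (39.0080) = 1.3920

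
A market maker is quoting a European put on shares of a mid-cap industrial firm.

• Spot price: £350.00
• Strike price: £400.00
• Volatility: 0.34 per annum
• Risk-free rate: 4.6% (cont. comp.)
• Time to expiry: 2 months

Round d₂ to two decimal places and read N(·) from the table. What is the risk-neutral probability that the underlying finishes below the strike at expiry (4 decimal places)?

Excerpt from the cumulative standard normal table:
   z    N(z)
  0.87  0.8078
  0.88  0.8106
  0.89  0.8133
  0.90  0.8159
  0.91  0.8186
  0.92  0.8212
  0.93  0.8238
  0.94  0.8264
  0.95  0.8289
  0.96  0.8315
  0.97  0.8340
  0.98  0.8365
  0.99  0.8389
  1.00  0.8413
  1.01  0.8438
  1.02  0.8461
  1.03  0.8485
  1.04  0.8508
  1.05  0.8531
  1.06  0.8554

0.8365

σ√T = 0.34·√0.1667 = 0.1388
d₁ = [ln(350/400) + (0.046 + ½·0.34²)·0.1667] / (σ√T) = (-0.1335 + 0.0173) / 0.1388 = -0.8374 which rounds to -0.84
d₂ = -0.8374 − 0.1388 = -0.9762 which rounds to -0.98
Risk-neutral Pr[S_T < K] = N(−d₂) = N(0.98) = 0.8365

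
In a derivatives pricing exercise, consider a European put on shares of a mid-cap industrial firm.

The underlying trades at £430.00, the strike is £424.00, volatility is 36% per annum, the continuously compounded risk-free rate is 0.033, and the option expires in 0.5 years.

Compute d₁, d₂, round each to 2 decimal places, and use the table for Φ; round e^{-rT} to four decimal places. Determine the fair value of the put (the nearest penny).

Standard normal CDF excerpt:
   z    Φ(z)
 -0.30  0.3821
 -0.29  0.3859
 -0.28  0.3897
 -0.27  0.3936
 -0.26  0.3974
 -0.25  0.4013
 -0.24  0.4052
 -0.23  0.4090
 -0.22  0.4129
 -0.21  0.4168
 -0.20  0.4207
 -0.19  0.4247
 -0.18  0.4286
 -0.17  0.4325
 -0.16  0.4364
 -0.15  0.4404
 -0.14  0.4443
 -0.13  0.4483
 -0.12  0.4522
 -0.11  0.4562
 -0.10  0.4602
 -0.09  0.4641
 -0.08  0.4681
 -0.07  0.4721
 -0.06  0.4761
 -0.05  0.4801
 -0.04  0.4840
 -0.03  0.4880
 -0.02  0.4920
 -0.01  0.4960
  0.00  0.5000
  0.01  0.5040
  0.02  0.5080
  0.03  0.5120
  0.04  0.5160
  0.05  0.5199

£37.63

T = 0.5;  σ√T = 0.2546
d₁ = [ln(430/424) + (0.033 + 0.36²/2)·0.5] / 0.2546 = [0.0141 + 0.0489] / 0.2546 = 0.2473 ⇒ 0.25
d₂ = d₁ − σ√T = 0.2473 − 0.2546 = -0.0073 ⇒ -0.01
exp(−rT) = exp(−0.033·0.5) = 0.9836
N(−d₂) = N(0.01) = 0.5040;  N(−d₁) = N(-0.25) = 0.4013
P = 424·0.9836·0.5040 − 430·0.4013 = 210.1914 − 172.5590 = 37.6324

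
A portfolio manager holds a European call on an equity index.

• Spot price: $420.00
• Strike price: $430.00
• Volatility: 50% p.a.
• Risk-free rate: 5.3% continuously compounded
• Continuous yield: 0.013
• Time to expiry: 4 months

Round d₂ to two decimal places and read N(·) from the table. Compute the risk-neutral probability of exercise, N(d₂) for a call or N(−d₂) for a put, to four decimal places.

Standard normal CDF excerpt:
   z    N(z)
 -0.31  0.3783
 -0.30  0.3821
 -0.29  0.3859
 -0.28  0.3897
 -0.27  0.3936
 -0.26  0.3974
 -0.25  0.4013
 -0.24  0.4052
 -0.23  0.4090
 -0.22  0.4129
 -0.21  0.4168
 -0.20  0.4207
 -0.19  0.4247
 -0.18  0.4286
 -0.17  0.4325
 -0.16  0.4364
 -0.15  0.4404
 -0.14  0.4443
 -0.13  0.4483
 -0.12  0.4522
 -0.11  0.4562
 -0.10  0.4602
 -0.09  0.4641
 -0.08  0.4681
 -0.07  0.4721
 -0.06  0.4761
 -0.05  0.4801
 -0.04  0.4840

0.4286

σ√T = 0.5·√0.3333 = 0.2887
d₁ = [ln(420/430) + (0.053 − 0.013 + 0.5²/2)·0.3333] / 0.2887 = [-0.0235 + 0.0550] / 0.2887 = 0.1090 ⇒ 0.11
d₂ = d₁ − σ√T = 0.1090 − 0.2887 = -0.1797 ⇒ -0.18
Risk-neutral Pr[S_T > K] = N(d₂) = N(-0.18) = 0.4286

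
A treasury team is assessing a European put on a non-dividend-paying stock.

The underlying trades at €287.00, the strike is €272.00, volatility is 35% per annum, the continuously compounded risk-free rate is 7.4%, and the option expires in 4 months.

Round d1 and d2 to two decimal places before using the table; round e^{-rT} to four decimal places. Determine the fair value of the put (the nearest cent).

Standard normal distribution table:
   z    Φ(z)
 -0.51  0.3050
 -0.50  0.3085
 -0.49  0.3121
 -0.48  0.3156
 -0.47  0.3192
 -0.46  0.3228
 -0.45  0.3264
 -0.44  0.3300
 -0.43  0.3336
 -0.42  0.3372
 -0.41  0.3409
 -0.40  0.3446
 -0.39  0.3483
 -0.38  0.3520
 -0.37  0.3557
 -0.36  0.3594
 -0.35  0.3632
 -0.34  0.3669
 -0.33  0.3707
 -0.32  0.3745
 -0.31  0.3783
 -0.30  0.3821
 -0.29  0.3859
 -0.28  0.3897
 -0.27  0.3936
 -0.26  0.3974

T = 0.3333;  σ√T = 0.2021
d₁ = [ln(287/272) + (0.074 + ½·0.35²)·0.3333] / (σ√T) = (0.0537 + 0.0451) / 0.2021 = 0.4888 ⇒ 0.49
d₂ = 0.4888 − 0.2021 = 0.2867 ⇒ 0.29
e^(−rT) = e^(−0.074·0.3333) = 0.9756
P = 272·0.9756·N(-0.29) − 287·N(-0.49) = 272·0.9756·0.3859 − 287·0.3121 = 102.4037 − 89.5727 = 12.8310

€12.83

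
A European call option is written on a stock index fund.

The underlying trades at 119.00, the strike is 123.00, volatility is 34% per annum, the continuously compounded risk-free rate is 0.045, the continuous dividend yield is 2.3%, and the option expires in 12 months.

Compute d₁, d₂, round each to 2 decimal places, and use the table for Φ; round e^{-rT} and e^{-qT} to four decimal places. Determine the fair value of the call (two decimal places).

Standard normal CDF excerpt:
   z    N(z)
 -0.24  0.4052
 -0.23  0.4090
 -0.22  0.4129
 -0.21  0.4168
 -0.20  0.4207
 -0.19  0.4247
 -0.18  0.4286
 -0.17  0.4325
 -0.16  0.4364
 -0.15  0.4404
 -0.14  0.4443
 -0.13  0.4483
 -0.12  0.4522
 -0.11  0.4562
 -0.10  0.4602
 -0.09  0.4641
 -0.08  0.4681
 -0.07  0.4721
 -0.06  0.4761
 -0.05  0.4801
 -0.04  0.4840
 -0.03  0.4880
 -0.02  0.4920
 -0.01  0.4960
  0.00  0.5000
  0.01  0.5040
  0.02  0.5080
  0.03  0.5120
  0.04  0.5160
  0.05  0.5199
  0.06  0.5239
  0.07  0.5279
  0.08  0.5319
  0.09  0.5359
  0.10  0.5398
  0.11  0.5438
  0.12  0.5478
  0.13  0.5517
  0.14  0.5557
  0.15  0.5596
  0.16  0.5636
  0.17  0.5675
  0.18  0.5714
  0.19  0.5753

σ√T = 0.34 × 1.0000 = 0.3400
d₁ = [ln(119/123) + (0.045 − 0.023 + 0.34²/2)·1] / 0.3400 = [-0.0331 + 0.0798] / 0.3400 = 0.1375 → 0.14
d₂ = d₁ − σ√T = 0.1375 − 0.3400 = -0.2025 → -0.20
e^(−qT) = e^(−0.023·1) = 0.9773;  e^(−rT) = e^(−0.045·1) = 0.9560
N(d₁) = N(0.14) = 0.5557;  N(d₂) = N(-0.20) = 0.4207
C = 119·0.9773·0.5557 − 123·0.9560·0.4207 = 64.6272 − 49.4693 = 15.1579

15.16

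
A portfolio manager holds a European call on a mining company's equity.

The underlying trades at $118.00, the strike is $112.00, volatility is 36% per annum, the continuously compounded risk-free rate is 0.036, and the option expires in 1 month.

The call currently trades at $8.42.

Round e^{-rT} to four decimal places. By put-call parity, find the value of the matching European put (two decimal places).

$2.08

exp(−rT) = exp(−0.036·0.08333) = 0.9970
Put-call parity: C − P = S − K·e^(−rT) = 118 − 112·0.9970 = 118 − 111.6640 = 6.3360
P = C − (C − P) = 8.42 − (6.3360) = 2.0840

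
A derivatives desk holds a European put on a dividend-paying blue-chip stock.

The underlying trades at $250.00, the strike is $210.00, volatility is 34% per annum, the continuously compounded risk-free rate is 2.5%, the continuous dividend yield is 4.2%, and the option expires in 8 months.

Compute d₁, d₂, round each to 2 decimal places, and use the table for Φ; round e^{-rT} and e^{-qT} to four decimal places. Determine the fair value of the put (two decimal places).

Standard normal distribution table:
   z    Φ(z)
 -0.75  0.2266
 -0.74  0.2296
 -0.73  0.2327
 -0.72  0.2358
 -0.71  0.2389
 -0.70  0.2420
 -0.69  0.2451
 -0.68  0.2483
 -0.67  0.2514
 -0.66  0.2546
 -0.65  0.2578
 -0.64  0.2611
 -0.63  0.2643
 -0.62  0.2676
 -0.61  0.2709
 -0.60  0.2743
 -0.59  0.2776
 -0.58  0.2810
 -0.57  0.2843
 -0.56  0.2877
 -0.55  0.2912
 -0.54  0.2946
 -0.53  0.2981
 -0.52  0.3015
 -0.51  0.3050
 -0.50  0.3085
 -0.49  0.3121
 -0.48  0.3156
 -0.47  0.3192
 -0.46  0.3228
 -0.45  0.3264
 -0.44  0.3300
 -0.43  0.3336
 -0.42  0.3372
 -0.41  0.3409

T = 0.6667;  σ√T = 0.2776
d₁ = [ln(250/210) + (0.025 − 0.042 + 0.34²/2)·0.6667] / 0.2776 = [0.1744 + 0.0272] / 0.2776 = 0.7260 which rounds to 0.73
d₂ = d₁ − σ√T = 0.7260 − 0.2776 = 0.4484 which rounds to 0.45
e^(−qT) = e^(−0.042·0.6667) = 0.9724;  e^(−rT) = e^(−0.025·0.6667) = 0.9835
N(−d₂) = N(-0.45) = 0.3264;  N(−d₁) = N(-0.73) = 0.2327
P = 210·0.9835·0.3264 − 250·0.9724·0.2327 = 67.4130 − 56.5694 = 10.8437

$10.84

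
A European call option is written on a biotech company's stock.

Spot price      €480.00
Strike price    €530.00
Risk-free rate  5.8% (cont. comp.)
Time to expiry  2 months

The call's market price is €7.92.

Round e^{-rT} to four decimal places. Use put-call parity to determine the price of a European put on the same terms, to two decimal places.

exp(−rT) = exp(−0.058·0.1667) = 0.9904
Put-call parity: C − P = S − K·e^(−rT) = 480 − 530·0.9904 = 480 − 524.9120 = -44.9120
P = C − (C − P) = 7.92 − (-44.9120) = 52.8320

€52.83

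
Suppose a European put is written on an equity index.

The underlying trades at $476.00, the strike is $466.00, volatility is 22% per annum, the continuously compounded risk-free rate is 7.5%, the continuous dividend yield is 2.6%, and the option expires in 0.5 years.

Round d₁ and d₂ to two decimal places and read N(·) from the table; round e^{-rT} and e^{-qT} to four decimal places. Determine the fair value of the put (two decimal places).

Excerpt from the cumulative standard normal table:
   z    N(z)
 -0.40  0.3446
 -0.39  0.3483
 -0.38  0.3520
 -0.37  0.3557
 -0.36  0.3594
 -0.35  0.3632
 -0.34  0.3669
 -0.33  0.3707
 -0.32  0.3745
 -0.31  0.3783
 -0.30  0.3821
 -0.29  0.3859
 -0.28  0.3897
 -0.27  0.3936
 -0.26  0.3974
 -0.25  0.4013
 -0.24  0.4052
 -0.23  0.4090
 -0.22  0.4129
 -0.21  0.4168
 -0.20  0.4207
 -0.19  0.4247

σ√T = 0.22 × 0.7071 = 0.1556
ln(S/K) + (r − q + σ²/2)T = ln(476/466) + (0.075 − 0.026 + 0.22²/2)·0.5 = 0.0212 + 0.0366 = 0.0578
d₁ = 0.0578 / 0.1556 = 0.3718 → 0.37
d₂ = d₁ − σ√T = 0.3718 − 0.1556 = 0.2162 → 0.22
e^(−qT) = e^(−0.026·0.5) = 0.9871;  e^(−rT) = e^(−0.075·0.5) = 0.9632
N(−d₂) = N(-0.22) = 0.4129;  N(−d₁) = N(-0.37) = 0.3557
P = 466·0.9632·0.4129 − 476·0.9871·0.3557 = 185.3307 − 167.1291 = 18.2016

$18.20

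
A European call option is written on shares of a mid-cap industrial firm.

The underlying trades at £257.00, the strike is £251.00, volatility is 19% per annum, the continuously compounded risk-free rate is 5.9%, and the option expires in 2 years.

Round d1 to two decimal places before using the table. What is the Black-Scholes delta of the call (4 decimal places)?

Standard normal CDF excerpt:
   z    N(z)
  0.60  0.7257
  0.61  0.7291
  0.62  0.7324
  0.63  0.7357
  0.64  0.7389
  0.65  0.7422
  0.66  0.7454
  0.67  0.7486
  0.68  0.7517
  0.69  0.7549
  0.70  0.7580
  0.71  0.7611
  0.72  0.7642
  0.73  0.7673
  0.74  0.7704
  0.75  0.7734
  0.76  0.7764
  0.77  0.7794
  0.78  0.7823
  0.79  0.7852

σ√T = 0.19 × 1.4142 = 0.2687
d₁ = [ln(257/251) + (0.059 + 0.19²/2)·2] / 0.2687 = [0.0236 + 0.1541] / 0.2687 = 0.6614 ⇒ 0.66
N(d₁) = N(0.66) = 0.7454
Δ_call = N(d₁) = 0.7454

0.7454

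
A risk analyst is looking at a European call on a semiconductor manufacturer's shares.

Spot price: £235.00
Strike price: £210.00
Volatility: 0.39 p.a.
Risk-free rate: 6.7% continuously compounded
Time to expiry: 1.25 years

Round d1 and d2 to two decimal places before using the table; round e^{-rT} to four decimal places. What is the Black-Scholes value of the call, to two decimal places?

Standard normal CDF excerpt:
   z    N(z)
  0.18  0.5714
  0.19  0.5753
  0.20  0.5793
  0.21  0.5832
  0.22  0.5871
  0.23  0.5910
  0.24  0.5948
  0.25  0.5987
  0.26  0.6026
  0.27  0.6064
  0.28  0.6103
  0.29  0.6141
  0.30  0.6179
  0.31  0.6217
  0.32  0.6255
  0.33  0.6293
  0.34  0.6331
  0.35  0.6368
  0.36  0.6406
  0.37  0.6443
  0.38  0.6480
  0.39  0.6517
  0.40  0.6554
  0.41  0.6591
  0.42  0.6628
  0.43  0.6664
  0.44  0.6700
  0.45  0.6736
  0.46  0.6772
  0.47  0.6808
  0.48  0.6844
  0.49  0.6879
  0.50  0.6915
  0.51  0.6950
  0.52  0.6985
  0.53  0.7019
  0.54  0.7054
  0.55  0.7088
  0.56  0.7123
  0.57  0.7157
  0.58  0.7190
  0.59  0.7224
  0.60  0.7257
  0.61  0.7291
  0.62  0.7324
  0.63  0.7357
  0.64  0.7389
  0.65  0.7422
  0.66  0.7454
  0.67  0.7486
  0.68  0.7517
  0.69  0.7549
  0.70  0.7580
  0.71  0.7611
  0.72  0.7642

σ√T = 0.39 × 1.1180 = 0.4360
d₁ = [ln(235/210) + (0.067 + 0.39²/2)·1.25] / 0.4360 = [0.1125 + 0.1788] / 0.4360 = 0.6680 ≈ 0.67
d₂ = d₁ − σ√T = 0.6680 − 0.4360 = 0.2320 ≈ 0.23
e^(−rT) = e^(−0.067·1.25) = 0.9197
C = 235·N(0.67) − 210·0.9197·N(0.23) = 235·0.7486 − 210·0.9197·0.5910 = 175.9210 − 114.1440 = 61.7770

£61.78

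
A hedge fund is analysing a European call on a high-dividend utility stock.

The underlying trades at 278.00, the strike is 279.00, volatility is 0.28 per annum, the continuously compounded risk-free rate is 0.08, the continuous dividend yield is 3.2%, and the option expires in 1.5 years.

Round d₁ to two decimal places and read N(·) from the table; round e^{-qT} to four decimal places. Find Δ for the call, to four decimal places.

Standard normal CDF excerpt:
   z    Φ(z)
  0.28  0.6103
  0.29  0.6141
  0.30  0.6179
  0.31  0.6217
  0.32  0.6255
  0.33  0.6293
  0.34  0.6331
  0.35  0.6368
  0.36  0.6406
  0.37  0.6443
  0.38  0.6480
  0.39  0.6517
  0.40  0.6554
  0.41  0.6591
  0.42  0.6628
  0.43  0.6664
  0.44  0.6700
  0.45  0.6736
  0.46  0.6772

0.6141

σ√T = 0.28 × 1.2247 = 0.3429
d₁ = [ln(278/279) + (0.08 − 0.032 + 0.28²/2)·1.5] / 0.3429 = [-0.0036 + 0.1308] / 0.3429 = 0.3709 which rounds to 0.37
N(d₁) = N(0.37) = 0.6443
Δ_call = e^(−qT)·N(d₁) = 0.9531·0.6443 = 0.6141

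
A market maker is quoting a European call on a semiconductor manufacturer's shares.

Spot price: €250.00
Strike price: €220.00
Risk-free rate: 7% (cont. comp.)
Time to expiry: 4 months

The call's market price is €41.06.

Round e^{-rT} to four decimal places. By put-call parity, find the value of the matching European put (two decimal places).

€5.98

exp(−rT) = exp(−0.07·0.3333) = 0.9769
Put-call parity: C − P = S − K·e^(−rT) = 250 − 220·0.9769 = 250 − 214.9180 = 35.0820
P = C − (C − P) = 41.06 − (35.0820) = 5.9780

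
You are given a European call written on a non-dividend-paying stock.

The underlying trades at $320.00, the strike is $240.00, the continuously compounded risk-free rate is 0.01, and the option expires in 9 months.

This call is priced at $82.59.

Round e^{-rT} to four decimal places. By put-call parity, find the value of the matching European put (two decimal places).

e^(−rT) = e^(−0.01·0.75) = 0.9925
Put-call parity: C − P = S − K·e^(−rT) = 320 − 240·0.9925 = 320 − 238.2000 = 81.8000
P = C − (C − P) = 82.59 − (81.8000) = 0.7900

$0.79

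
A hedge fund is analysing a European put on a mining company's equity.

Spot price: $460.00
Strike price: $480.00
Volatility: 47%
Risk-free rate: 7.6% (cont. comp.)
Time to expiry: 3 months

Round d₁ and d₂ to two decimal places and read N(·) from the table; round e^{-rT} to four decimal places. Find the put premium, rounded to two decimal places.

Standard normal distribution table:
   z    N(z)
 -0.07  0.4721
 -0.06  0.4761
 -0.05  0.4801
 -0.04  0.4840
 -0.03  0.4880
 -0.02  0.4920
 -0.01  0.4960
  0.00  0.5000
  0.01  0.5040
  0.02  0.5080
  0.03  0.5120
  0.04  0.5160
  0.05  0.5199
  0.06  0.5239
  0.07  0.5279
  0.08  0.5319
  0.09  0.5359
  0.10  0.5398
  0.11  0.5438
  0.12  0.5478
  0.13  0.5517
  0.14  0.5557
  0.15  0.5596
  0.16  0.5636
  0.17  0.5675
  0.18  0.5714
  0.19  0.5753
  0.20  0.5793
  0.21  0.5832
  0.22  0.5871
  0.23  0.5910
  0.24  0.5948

$50.19

σ√T = 0.47·√0.25 = 0.2350
ln(S/K) + (r + σ²/2)T = ln(460/480) + (0.076 + 0.47²/2)·0.25 = -0.0426 + 0.0466 = 0.0041
d₁ = 0.0041 / 0.2350 = 0.0172 which rounds to 0.02
d₂ = d₁ − σ√T = 0.0172 − 0.2350 = -0.2178 which rounds to -0.22
exp(−rT) = exp(−0.076·0.25) = 0.9812
P = 480·0.9812·N(0.22) − 460·N(-0.02) = 480·0.9812·0.5871 − 460·0.4920 = 276.5100 − 226.3200 = 50.1900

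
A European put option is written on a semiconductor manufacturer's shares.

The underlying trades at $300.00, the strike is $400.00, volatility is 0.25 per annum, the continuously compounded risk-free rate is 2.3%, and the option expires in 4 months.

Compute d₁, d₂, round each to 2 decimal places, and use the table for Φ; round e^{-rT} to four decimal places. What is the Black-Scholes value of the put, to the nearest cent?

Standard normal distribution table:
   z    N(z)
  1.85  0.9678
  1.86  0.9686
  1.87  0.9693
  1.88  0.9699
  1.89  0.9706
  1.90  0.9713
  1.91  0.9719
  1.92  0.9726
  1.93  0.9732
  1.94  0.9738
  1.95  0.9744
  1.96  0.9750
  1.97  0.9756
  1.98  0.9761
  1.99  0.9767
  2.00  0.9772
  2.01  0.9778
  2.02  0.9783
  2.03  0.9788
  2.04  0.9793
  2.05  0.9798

$97.36

σ√T = 0.25·√0.3333 = 0.1443
d₁ = [ln(300/400) + (0.023 + ½·0.25²)·0.3333] / (σ√T) = (-0.2877 + 0.0181) / 0.1443 = -1.8678 ≈ -1.87
d₂ = -1.8678 − 0.1443 = -2.0122 ≈ -2.01
exp(−rT) = exp(−0.023·0.3333) = 0.9924
P = 400·0.9924·N(2.01) − 300·N(1.87) = 400·0.9924·0.9778 − 300·0.9693 = 388.1475 − 290.7900 = 97.3575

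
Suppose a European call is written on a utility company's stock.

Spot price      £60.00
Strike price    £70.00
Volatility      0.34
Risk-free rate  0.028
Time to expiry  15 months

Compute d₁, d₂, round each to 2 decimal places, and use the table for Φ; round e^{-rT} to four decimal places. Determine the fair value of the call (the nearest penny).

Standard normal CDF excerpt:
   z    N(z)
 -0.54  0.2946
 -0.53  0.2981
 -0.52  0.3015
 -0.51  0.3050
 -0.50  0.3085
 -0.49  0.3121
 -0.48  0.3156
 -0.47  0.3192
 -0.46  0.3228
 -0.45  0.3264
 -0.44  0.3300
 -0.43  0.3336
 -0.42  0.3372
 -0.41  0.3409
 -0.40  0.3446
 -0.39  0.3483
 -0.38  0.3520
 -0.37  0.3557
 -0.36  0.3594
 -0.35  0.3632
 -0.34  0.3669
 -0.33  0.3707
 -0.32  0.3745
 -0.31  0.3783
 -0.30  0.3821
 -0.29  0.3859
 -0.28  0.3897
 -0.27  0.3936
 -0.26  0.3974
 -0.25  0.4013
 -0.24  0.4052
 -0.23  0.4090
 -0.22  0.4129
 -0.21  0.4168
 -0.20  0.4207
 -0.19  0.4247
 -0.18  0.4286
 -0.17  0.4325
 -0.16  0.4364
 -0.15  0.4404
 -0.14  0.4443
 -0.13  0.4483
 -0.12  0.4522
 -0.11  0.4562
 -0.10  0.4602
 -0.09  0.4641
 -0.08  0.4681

£6.28

σ√T = 0.34·√1.25 = 0.3801
ln(S/K) + (r + σ²/2)T = ln(60/70) + (0.028 + 0.34²/2)·1.25 = -0.1542 + 0.1073 = -0.0469
d₁ = -0.0469 / 0.3801 = -0.1234 → -0.12
d₂ = d₁ − σ√T = -0.1234 − 0.3801 = -0.5035 → -0.50
e^(−rT) = e^(−0.028·1.25) = 0.9656
N(d₁) = N(-0.12) = 0.4522;  N(d₂) = N(-0.50) = 0.3085
C = 60·0.4522 − 70·0.9656·0.3085 = 27.1320 − 20.8521 = 6.2799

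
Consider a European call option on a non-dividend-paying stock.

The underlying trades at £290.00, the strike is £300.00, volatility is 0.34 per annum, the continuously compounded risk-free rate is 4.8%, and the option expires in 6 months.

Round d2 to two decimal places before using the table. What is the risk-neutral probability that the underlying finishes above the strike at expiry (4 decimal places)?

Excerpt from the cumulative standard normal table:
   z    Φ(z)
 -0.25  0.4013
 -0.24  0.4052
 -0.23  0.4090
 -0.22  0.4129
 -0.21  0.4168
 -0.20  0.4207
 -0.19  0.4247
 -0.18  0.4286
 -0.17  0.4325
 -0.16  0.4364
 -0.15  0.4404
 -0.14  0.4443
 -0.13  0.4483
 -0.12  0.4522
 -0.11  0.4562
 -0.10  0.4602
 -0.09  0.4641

σ√T = 0.34 × 0.7071 = 0.2404
ln(S/K) + (r + σ²/2)T = ln(290/300) + (0.048 + 0.34²/2)·0.5 = -0.0339 + 0.0529 = 0.0190
d₁ = 0.0190 / 0.2404 = 0.0790 ⇒ 0.08
d₂ = d₁ − σ√T = 0.0790 − 0.2404 = -0.1614 ⇒ -0.16
Pr(exercise) under Q = N(d₂) = 0.4364

0.4364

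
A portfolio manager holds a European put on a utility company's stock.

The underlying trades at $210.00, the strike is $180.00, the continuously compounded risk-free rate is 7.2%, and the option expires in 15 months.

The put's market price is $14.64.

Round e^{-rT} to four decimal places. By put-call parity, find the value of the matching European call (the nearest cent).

e^(−rT) = e^(−0.072·1.25) = 0.9139
Put-call parity: C − P = S − K·e^(−rT) = 210 − 180·0.9139 = 210 − 164.5020 = 45.4980
C = P + (C − P) = 14.64 + (45.4980) = 60.1380

$60.14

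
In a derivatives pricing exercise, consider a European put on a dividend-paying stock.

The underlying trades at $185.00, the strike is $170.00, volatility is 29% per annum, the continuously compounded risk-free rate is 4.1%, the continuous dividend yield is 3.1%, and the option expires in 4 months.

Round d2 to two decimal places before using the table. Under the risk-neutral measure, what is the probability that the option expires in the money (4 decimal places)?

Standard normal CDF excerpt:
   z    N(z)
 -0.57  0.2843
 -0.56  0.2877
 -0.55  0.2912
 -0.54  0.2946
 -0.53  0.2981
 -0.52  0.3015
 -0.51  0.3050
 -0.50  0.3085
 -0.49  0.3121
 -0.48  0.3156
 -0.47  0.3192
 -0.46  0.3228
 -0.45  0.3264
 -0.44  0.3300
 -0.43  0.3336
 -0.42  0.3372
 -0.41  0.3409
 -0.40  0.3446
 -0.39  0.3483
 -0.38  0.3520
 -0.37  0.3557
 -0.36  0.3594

0.3300

T = 0.3333;  σ√T = 0.1674
ln(S/K) + (r − q + σ²/2)T = ln(185/170) + (0.041 − 0.031 + 0.29²/2)·0.3333 = 0.0846 + 0.0173 = 0.1019
d₁ = 0.1019 / 0.1674 = 0.6087 ⇒ 0.61
d₂ = d₁ − σ√T = 0.6087 − 0.1674 = 0.4412 ⇒ 0.44
Pr(exercise) under Q = N(−d₂) = N(-0.44) = 0.3300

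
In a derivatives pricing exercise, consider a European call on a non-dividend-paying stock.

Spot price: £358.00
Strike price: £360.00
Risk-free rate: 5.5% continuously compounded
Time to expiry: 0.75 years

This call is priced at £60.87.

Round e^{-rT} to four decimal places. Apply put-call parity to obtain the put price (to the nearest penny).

£48.33

e^(−rT) = e^(−0.055·0.75) = 0.9596
Put-call parity: C − P = S − K·e^(−rT) = 358 − 360·0.9596 = 358 − 345.4560 = 12.5440
P = C − (C − P) = 60.87 − (12.5440) = 48.3260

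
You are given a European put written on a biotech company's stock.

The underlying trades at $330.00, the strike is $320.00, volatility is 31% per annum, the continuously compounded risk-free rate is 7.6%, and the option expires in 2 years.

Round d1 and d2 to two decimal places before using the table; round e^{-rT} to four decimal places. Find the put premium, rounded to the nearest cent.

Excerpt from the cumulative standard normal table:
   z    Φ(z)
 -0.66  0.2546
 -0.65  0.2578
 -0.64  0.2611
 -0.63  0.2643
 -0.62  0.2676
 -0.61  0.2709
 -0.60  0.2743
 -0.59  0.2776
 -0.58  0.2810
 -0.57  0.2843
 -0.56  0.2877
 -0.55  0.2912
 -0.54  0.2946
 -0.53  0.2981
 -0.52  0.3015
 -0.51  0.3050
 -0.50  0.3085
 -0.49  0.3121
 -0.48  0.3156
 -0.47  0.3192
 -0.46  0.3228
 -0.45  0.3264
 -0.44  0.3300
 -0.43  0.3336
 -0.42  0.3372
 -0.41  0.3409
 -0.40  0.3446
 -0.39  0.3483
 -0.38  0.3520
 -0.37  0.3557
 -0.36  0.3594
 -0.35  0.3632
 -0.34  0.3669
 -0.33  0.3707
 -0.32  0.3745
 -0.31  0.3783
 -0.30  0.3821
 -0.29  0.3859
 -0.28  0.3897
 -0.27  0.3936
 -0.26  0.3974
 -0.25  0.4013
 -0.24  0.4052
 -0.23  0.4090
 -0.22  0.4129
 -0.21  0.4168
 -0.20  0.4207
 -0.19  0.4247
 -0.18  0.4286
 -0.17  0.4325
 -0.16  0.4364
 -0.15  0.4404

σ√T = 0.31 × 1.4142 = 0.4384
ln(S/K) + (r + σ²/2)T = ln(330/320) + (0.076 + 0.31²/2)·2 = 0.0308 + 0.2481 = 0.2789
d₁ = 0.2789 / 0.4384 = 0.6361 ≈ 0.64
d₂ = d₁ − σ√T = 0.6361 − 0.4384 = 0.1977 ≈ 0.20
exp(−rT) = exp(−0.076·2) = 0.8590
N(−d₂) = N(-0.20) = 0.4207;  N(−d₁) = N(-0.64) = 0.2611
P = 320·0.8590·0.4207 − 330·0.2611 = 115.6420 − 86.1630 = 29.4790

$29.48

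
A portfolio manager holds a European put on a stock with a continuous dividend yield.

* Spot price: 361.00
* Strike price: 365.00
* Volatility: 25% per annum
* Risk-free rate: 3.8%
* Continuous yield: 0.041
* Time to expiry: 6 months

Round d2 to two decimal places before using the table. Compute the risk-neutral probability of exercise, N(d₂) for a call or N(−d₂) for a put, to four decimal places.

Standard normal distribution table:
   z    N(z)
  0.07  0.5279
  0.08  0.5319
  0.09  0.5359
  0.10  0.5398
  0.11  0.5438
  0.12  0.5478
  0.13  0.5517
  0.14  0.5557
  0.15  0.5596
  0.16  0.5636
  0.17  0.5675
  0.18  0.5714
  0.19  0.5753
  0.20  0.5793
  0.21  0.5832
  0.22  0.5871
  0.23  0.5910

0.5636

σ√T = 0.25 × 0.7071 = 0.1768
d₁ = [ln(361/365) + (0.038 − 0.041 + ½·0.25²)·0.5] / (σ√T) = (-0.0110 + 0.0141) / 0.1768 = 0.0176 which rounds to 0.02
d₂ = 0.0176 − 0.1768 = -0.1592 which rounds to -0.16
Risk-neutral Pr[S_T < K] = N(−d₂) = N(0.16) = 0.5636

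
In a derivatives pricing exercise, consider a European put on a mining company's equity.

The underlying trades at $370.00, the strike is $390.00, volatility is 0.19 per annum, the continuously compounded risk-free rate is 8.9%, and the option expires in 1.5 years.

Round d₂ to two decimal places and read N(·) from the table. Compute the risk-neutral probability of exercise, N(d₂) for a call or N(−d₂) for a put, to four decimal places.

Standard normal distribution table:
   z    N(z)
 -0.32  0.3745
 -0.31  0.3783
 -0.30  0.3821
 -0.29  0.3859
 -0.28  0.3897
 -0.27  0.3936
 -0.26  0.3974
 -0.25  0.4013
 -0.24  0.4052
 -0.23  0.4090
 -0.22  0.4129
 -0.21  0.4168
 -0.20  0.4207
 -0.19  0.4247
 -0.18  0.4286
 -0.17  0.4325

0.4090

σ√T = 0.19·√1.5 = 0.2327
d₁ = [ln(370/390) + (0.089 + 0.19²/2)·1.5] / 0.2327 = [-0.0526 + 0.1606] / 0.2327 = 0.4638 which rounds to 0.46
d₂ = d₁ − σ√T = 0.4638 − 0.2327 = 0.2311 which rounds to 0.23
Pr(exercise) under Q = N(−d₂) = N(-0.23) = 0.4090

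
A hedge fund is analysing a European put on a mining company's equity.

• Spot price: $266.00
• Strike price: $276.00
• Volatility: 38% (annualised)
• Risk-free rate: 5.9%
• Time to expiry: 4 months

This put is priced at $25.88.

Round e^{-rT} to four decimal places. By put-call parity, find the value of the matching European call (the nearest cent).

e^(−rT) = e^(−0.059·0.3333) = 0.9805
Put-call parity: C − P = S − K·e^(−rT) = 266 − 276·0.9805 = 266 − 270.6180 = -4.6180
C = P + (C − P) = 25.88 + (-4.6180) = 21.2620

$21.26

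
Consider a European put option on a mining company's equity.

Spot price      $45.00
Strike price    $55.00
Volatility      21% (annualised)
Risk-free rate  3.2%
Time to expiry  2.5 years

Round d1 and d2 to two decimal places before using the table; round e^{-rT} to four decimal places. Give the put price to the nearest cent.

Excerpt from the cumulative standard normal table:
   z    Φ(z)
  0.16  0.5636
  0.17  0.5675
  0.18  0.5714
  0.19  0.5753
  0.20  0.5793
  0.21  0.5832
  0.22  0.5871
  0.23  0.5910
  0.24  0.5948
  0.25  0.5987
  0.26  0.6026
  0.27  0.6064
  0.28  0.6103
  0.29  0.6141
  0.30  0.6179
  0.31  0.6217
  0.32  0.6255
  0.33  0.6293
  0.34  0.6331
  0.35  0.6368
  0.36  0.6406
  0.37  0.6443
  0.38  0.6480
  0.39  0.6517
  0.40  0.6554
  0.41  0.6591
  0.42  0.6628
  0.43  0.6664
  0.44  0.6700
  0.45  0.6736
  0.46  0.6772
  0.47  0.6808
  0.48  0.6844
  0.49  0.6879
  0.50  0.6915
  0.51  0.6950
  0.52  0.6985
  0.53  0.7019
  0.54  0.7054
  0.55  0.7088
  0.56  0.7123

$9.57

σ√T = 0.21 × 1.5811 = 0.3320
d₁ = [ln(45/55) + (0.032 + ½·0.21²)·2.5] / (σ√T) = (-0.2007 + 0.1351) / 0.3320 = -0.1974 → -0.20
d₂ = -0.1974 − 0.3320 = -0.5294 → -0.53
exp(−rT) = exp(−0.032·2.5) = 0.9231
P = 55·0.9231·N(0.53) − 45·N(0.20) = 55·0.9231·0.7019 − 45·0.5793 = 35.6358 − 26.0685 = 9.5673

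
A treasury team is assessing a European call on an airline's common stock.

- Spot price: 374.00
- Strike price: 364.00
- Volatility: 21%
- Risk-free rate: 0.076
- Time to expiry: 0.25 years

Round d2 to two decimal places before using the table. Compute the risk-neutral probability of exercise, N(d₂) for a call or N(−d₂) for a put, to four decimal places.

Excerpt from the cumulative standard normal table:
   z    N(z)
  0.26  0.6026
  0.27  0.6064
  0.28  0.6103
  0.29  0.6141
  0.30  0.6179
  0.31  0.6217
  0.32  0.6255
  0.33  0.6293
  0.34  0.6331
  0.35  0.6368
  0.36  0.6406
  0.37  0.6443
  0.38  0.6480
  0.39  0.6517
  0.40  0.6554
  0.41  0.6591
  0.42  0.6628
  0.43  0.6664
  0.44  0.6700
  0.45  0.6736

0.6517

T = 0.25;  σ√T = 0.1050
ln(S/K) + (r + σ²/2)T = ln(374/364) + (0.076 + 0.21²/2)·0.25 = 0.0271 + 0.0245 = 0.0516
d₁ = 0.0516 / 0.1050 = 0.4916 → 0.49
d₂ = d₁ − σ√T = 0.4916 − 0.1050 = 0.3866 → 0.39
Risk-neutral Pr[S_T > K] = N(d₂) = N(0.39) = 0.6517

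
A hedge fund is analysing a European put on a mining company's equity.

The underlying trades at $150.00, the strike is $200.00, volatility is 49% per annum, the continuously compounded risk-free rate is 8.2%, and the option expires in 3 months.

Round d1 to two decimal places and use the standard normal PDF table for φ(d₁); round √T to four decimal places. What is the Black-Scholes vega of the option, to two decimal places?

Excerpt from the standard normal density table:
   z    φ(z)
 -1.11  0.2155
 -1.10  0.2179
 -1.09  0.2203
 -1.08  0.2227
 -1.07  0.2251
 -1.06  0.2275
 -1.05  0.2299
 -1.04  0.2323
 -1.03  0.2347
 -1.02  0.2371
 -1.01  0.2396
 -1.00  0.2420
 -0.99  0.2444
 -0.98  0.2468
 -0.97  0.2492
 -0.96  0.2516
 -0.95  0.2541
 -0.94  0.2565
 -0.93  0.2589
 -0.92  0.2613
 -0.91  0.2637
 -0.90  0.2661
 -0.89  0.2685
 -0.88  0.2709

18.69

T = 0.25;  σ√T = 0.2450
ln(S/K) + (r + σ²/2)T = ln(150/200) + (0.082 + 0.49²/2)·0.25 = -0.2877 + 0.0505 = -0.2372
d₁ = -0.2372 / 0.2450 = -0.9680 ≈ -0.97
√T = √0.25 = 0.5000
φ(d₁) = φ(-0.97) = 0.2492
vega = S·φ(d₁)·√T = 150·0.2492·0.5000 = 18.6900
(Vega is the same for a European call and put with the same parameters.)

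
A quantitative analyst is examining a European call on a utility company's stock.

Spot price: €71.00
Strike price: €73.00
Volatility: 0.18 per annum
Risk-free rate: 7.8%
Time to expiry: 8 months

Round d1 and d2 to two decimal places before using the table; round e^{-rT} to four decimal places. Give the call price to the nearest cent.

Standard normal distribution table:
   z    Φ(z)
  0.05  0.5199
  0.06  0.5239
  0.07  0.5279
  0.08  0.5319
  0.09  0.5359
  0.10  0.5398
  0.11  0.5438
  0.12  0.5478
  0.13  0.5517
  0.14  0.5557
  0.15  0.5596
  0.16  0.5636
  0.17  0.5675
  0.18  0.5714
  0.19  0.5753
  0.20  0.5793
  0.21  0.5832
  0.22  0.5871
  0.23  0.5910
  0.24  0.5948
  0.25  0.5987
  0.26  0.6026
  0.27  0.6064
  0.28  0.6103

T = 0.6667;  σ√T = 0.1470
ln(S/K) + (r + σ²/2)T = ln(71/73) + (0.078 + 0.18²/2)·0.6667 = -0.0278 + 0.0628 = 0.0350
d₁ = 0.0350 / 0.1470 = 0.2383 ⇒ 0.24
d₂ = d₁ − σ√T = 0.2383 − 0.1470 = 0.0913 ⇒ 0.09
e^(−rT) = e^(−0.078·0.6667) = 0.9493
N(d₁) = N(0.24) = 0.5948;  N(d₂) = N(0.09) = 0.5359
C = 71·0.5948 − 73·0.9493·0.5359 = 42.2308 − 37.1373 = 5.0935

€5.09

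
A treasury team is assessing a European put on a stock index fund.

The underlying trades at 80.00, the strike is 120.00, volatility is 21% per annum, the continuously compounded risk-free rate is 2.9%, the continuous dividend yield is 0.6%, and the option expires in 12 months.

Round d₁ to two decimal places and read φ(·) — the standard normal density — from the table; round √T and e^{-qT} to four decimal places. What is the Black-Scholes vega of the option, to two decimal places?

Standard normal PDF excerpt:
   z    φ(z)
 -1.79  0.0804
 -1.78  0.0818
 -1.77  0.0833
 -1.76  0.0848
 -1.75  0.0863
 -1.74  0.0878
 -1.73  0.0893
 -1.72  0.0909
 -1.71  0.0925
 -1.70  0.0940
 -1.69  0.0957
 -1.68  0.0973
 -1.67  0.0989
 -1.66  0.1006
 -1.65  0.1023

7.23

T = 1;  σ√T = 0.2100
d₁ = [ln(80/120) + (0.029 − 0.006 + 0.21²/2)·1] / 0.2100 = [-0.4055 + 0.0450] / 0.2100 = -1.7163 which rounds to -1.72
√T = √1 = 1.0000
φ(d₁) = φ(-1.72) = 0.0909
e^(−qT) = e^(−0.006·1) = 0.9940
vega = S·e^(−qT)·φ(d₁)·√T = 80·0.9940·0.0909·1.0000 = 7.2284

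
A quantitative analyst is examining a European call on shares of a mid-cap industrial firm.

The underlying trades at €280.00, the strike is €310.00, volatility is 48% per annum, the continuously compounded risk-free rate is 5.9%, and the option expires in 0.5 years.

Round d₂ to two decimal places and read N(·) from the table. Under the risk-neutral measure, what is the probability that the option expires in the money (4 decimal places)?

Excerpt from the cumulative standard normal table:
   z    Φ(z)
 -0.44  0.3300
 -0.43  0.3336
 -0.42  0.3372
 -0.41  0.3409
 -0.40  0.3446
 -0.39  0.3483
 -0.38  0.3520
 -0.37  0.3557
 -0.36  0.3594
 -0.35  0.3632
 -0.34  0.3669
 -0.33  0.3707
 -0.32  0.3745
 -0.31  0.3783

σ√T = 0.48 × 0.7071 = 0.3394
d₁ = [ln(280/310) + (0.059 + 0.48²/2)·0.5] / 0.3394 = [-0.1018 + 0.0871] / 0.3394 = -0.0433 → -0.04
d₂ = d₁ − σ√T = -0.0433 − 0.3394 = -0.3827 → -0.38
Pr(exercise) under Q = N(d₂) = 0.3520

0.3520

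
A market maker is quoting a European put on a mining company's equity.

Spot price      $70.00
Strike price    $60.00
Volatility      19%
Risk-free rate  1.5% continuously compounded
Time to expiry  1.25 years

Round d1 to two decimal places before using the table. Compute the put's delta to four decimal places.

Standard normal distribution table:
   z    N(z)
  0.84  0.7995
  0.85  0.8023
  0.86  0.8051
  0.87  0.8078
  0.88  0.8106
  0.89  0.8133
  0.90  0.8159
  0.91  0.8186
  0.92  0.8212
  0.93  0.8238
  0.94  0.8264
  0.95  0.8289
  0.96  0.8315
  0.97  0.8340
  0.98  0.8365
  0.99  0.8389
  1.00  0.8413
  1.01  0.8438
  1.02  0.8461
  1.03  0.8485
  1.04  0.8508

σ√T = 0.19·√1.25 = 0.2124
ln(S/K) + (r + σ²/2)T = ln(70/60) + (0.015 + 0.19²/2)·1.25 = 0.1542 + 0.0413 = 0.1955
d₁ = 0.1955 / 0.2124 = 0.9201 → 0.92
N(d₁) = N(0.92) = 0.8212
Δ_put = N(d₁) − 1 = 0.8212 − 1 = -0.1788

-0.1788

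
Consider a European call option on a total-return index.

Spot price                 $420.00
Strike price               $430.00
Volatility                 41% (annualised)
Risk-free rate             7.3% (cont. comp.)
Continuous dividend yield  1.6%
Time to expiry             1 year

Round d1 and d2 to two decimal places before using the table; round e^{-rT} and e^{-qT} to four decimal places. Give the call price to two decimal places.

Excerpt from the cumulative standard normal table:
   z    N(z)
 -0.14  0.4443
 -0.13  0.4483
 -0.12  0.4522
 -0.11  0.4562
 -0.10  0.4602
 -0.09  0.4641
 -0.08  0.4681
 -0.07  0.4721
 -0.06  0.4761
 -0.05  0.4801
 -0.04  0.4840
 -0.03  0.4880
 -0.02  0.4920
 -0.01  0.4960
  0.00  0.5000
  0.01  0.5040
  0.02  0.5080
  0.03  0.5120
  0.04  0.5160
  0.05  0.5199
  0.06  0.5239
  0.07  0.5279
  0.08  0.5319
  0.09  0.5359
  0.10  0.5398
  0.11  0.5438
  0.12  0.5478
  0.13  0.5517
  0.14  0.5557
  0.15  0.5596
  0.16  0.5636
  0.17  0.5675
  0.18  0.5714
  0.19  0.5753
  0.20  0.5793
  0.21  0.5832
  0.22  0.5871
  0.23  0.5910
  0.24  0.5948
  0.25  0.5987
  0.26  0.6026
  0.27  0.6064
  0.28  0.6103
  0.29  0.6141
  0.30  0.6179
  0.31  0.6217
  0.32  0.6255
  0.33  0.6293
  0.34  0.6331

σ√T = 0.41 × 1.0000 = 0.4100
d₁ = [ln(420/430) + (0.073 − 0.016 + 0.41²/2)·1] / 0.4100 = [-0.0235 + 0.1410] / 0.4100 = 0.2866 which rounds to 0.29
d₂ = d₁ − σ√T = 0.2866 − 0.4100 = -0.1234 which rounds to -0.12
exp(−qT) = exp(−0.016·1) = 0.9841;  exp(−rT) = exp(−0.073·1) = 0.9296
C = 420·0.9841·N(0.29) − 430·0.9296·N(-0.12) = 420·0.9841·0.6141 − 430·0.9296·0.4522 = 253.8210 − 180.7570 = 73.0640

$73.06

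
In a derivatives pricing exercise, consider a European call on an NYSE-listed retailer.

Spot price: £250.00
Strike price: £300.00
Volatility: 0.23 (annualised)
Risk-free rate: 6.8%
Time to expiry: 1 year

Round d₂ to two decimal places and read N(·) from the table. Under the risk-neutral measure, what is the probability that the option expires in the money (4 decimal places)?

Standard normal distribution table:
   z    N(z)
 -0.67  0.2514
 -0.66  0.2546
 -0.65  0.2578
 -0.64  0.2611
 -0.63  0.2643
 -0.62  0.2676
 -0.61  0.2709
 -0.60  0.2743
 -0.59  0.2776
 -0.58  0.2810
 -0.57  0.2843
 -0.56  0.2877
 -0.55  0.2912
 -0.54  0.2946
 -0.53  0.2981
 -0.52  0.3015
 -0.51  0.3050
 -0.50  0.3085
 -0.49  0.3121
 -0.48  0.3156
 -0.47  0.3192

T = 1;  σ√T = 0.2300
d₁ = [ln(250/300) + (0.068 + 0.23²/2)·1] / 0.2300 = [-0.1823 + 0.0945] / 0.2300 = -0.3821 ⇒ -0.38
d₂ = d₁ − σ√T = -0.3821 − 0.2300 = -0.6121 ⇒ -0.61
Pr(exercise) under Q = N(d₂) = 0.2709

0.2709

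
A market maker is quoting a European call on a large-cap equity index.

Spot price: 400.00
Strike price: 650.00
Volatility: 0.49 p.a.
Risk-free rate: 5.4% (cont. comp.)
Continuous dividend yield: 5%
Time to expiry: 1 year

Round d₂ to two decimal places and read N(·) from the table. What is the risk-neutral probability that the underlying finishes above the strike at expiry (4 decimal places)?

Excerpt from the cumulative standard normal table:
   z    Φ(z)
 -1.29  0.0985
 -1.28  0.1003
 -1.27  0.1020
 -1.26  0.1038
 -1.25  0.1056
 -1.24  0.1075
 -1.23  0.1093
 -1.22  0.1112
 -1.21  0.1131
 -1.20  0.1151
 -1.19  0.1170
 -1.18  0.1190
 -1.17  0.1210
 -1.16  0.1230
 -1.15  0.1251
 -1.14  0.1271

0.1093

σ√T = 0.49·√1 = 0.4900
ln(S/K) + (r − q + σ²/2)T = ln(400/650) + (0.054 − 0.05 + 0.49²/2)·1 = -0.4855 + 0.1240 = -0.3615
d₁ = -0.3615 / 0.4900 = -0.7377 → -0.74
d₂ = d₁ − σ√T = -0.7377 − 0.4900 = -1.2277 → -1.23
Pr(exercise) under Q = N(d₂) = 0.1093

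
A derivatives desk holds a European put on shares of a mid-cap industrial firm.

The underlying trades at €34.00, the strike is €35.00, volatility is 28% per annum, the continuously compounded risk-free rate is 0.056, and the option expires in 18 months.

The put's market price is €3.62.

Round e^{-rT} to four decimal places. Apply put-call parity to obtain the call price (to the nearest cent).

e^(−rT) = e^(−0.056·1.5) = 0.9194
Put-call parity: C − P = S − K·e^(−rT) = 34 − 35·0.9194 = 34 − 32.1790 = 1.8210
C = P + (C − P) = 3.62 + (1.8210) = 5.4410

€5.44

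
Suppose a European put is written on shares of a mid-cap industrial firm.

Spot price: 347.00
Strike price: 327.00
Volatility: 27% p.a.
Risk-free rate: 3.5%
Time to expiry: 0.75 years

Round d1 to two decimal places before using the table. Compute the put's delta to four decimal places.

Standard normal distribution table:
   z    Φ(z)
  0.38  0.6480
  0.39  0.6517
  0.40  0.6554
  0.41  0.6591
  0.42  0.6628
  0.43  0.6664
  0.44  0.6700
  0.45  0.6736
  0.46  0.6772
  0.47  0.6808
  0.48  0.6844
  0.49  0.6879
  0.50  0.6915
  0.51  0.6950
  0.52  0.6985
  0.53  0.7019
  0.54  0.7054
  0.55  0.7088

-0.3156

T = 0.75;  σ√T = 0.2338
d₁ = [ln(347/327) + (0.035 + ½·0.27²)·0.75] / (σ√T) = (0.0594 + 0.0536) / 0.2338 = 0.4831 → 0.48
N(d₁) = N(0.48) = 0.6844
Δ_put = N(d₁) − 1 = 0.6844 − 1 = -0.3156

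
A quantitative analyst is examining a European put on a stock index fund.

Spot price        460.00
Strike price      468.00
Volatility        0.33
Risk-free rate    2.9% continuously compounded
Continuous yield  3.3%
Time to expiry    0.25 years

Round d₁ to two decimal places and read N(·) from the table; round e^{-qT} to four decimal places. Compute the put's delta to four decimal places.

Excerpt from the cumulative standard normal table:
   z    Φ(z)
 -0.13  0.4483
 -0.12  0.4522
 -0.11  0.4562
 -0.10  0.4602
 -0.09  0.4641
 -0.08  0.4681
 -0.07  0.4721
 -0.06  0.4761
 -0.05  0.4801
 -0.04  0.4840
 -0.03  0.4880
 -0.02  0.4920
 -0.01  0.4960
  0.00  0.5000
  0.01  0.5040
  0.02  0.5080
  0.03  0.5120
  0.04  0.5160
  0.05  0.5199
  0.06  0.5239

σ√T = 0.33 × 0.5000 = 0.1650
d₁ = [ln(460/468) + (0.029 − 0.033 + 0.33²/2)·0.25] / 0.1650 = [-0.0172 + 0.0126] / 0.1650 = -0.0281 which rounds to -0.03
N(d₁) = N(-0.03) = 0.4880
Δ_put = exp(−qT)·(N(d₁) − 1) = 0.9918·(0.4880 − 1) = -0.5078

-0.5078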